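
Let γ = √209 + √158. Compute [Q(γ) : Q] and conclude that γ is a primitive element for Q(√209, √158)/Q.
[Q(γ) : Q] = 4 (equivalently, Q(γ) = Q(√209, √158))

Obviously Q(γ) ⊆ Q(√209, √158), and [Q(√209, √158):Q] = 4 (since 209, 158 are distinct squarefree integers > 1 with 33022 not a perfect square). To show equality we compute the minimal polynomial of γ. From γ = √209 + √158: γ^2 = 209 + 2√(33022) + 158 = 367 + 2√(33022), so γ^2 - 367 = 2√(33022); squaring, (γ^2 - 367)^2 = 4·33022, i.e. γ^4 - 734γ^2 + 134689 - 132088 = 0, i.e. γ^4 - 734γ^2 + 2601 = 0. So γ is a root of x^4 - 734x^2 + 2601. This polynomial is irreducible over Q: it has no rational root (each ±√209 ± √158 is irrational), and any factorization into two quadratics over Q would force √(33022) ∈ Q (pairing opposite roots) or √209, √158 ∈ Q (other pairings), all impossible. Hence [Q(γ):Q] = 4 = [Q(√209, √158):Q], so Q(γ) = Q(√209, √158).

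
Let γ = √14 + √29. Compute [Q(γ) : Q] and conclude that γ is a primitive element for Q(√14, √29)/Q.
[Q(γ) : Q] = 4 (equivalently, Q(γ) = Q(√14, √29))

Obviously Q(γ) ⊆ Q(√14, √29), and [Q(√14, √29):Q] = 4 (since 14, 29 are distinct squarefree integers > 1 with 406 not a perfect square). To show equality we compute the minimal polynomial of γ. From γ = √14 + √29: γ^2 = 14 + 2√(406) + 29 = 43 + 2√(406), so γ^2 - 43 = 2√(406); squaring, (γ^2 - 43)^2 = 4·406, i.e. γ^4 - 86γ^2 + 1849 - 1624 = 0, i.e. γ^4 - 86γ^2 + 225 = 0. So γ is a root of x^4 - 86x^2 + 225. This polynomial is irreducible over Q: it has no rational root (each ±√14 ± √29 is irrational), and any factorization into two quadratics over Q would force √(406) ∈ Q (pairing opposite roots) or √14, √29 ∈ Q (other pairings), all impossible. Hence [Q(γ):Q] = 4 = [Q(√14, √29):Q], so Q(γ) = Q(√14, √29).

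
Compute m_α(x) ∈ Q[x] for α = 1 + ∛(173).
m_α(x) = x^3 - 3x^2 + 3x - 174

Set β = α - 1 = ∛(173), so β^3 = 173. Then (α - 1)^3 - 173 = 0, i.e. α is a root of g(x) = (x - 1)^3 - 173 = x^3 - 3x^2 + 3x - 174. Since g(x) = h(x - 1) where h(x) = x^3 - 173, and h is irreducible over Q (because 173 is not a perfect cube, so h has no rational root, and a monic cubic with no rational root is irreducible), g is also irreducible (irreducibility is preserved under the substitution x → x - 1). Hence m_α(x) = x^3 - 3x^2 + 3x - 174.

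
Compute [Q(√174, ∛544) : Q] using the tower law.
[Q(√174, ∛544) : Q] = 6

Let L = Q(√174, ∛544). Since Q(√174) ⊂ L and [Q(√174):Q] = 2, the tower law gives 2 | [L:Q]. Likewise Q(∛544) ⊂ L with [Q(∛544):Q] = 3 (because 544 is not a perfect cube), so 3 | [L:Q]. As gcd(2,3) = 1, [L:Q] is divisible by 6. Conversely L is generated over Q by √174 and ∛544, so [L:Q] ≤ 2·3 = 6. Therefore [Q(√174, ∛544) : Q] = 6.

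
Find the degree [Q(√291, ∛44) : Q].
[Q(√291, ∛44) : Q] = 6

Let L = Q(√291, ∛44). Since Q(√291) ⊂ L and [Q(√291):Q] = 2, the tower law gives 2 | [L:Q]. Likewise Q(∛44) ⊂ L with [Q(∛44):Q] = 3 (because 44 is not a perfect cube), so 3 | [L:Q]. As gcd(2,3) = 1, [L:Q] is divisible by 6. Conversely L is generated over Q by √291 and ∛44, so [L:Q] ≤ 2·3 = 6. Therefore [Q(√291, ∛44) : Q] = 6.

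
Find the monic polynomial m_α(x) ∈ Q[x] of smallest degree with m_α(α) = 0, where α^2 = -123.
m_α(x) = x^2 + 123

α satisfies α^2 + 123 = 0, so x^2 + 123 annihilates α. Since d = -123 is squarefree and ≠ 1, it is not a perfect square in Q, so x^2 + 123 has no rational root and is therefore irreducible over Q (a degree-2 polynomial over a field is irreducible iff it has no root). Hence m_α(x) = x^2 + 123.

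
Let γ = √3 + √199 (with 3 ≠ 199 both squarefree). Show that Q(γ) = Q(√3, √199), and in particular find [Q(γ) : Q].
[Q(γ) : Q] = 4 (equivalently, Q(γ) = Q(√3, √199))

Obviously Q(γ) ⊆ Q(√3, √199), and [Q(√3, √199):Q] = 4 (since 3, 199 are distinct squarefree integers > 1 with 597 not a perfect square). To show equality we compute the minimal polynomial of γ. From γ = √3 + √199: γ^2 = 3 + 2√(597) + 199 = 202 + 2√(597), so γ^2 - 202 = 2√(597); squaring, (γ^2 - 202)^2 = 4·597, i.e. γ^4 - 404γ^2 + 40804 - 2388 = 0, i.e. γ^4 - 404γ^2 + 38416 = 0. So γ is a root of x^4 - 404x^2 + 38416. This polynomial is irreducible over Q: it has no rational root (each ±√3 ± √199 is irrational), and any factorization into two quadratics over Q would force √(597) ∈ Q (pairing opposite roots) or √3, √199 ∈ Q (other pairings), all impossible. Hence [Q(γ):Q] = 4 = [Q(√3, √199):Q], so Q(γ) = Q(√3, √199).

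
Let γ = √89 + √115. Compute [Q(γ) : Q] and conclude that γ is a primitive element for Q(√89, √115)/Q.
[Q(γ) : Q] = 4 (equivalently, Q(γ) = Q(√89, √115))

Obviously Q(γ) ⊆ Q(√89, √115), and [Q(√89, √115):Q] = 4 (since 89, 115 are distinct squarefree integers > 1 with 10235 not a perfect square). To show equality we compute the minimal polynomial of γ. From γ = √89 + √115: γ^2 = 89 + 2√(10235) + 115 = 204 + 2√(10235), so γ^2 - 204 = 2√(10235); squaring, (γ^2 - 204)^2 = 4·10235, i.e. γ^4 - 408γ^2 + 41616 - 40940 = 0, i.e. γ^4 - 408γ^2 + 676 = 0. So γ is a root of x^4 - 408x^2 + 676. This polynomial is irreducible over Q: it has no rational root (each ±√89 ± √115 is irrational), and any factorization into two quadratics over Q would force √(10235) ∈ Q (pairing opposite roots) or √89, √115 ∈ Q (other pairings), all impossible. Hence [Q(γ):Q] = 4 = [Q(√89, √115):Q], so Q(γ) = Q(√89, √115).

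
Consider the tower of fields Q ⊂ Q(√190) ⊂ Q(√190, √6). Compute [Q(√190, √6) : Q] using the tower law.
[Q(√190, √6) : Q] = 4

[Q(√190):Q] = 2 (min poly x^2 - 190, irreducible since 190 is squarefree > 1). For the top step, suppose √6 ∈ Q(√190), say √6 = c + d√190 with c, d ∈ Q. Squaring: 6 = c^2 + 190d^2 + 2cd√190. Since √190 ∉ Q this forces 2cd = 0. If d = 0 then √6 = c ∈ Q, contradicting 6 squarefree > 1. If c = 0 then 6 = 190d^2, so 190·6 = (190d)^2 is a perfect square in Q — but 190·6 = 1140 is not a perfect square (since 190 and 6 are distinct squarefree integers). Contradiction. Hence √6 ∉ Q(√190), so x^2 - 6 stays irreducible over Q(√190) and [Q(√190, √6) : Q(√190)] = 2. By the tower law, [Q(√190, √6) : Q] = 2 · 2 = 4.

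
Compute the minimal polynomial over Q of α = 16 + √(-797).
m_α(x) = x^2 - 32x + 1053

From α - 16 = √(-797), squaring gives (α - 16)^2 = -797, i.e. α^2 - 32α + 256 = -797, so α^2 - 32α + 1053 = 0. The discriminant of x^2 - 32x + 1053 is (-32)^2 - 4·(1053) = 1024 - 4212 = -3188, and 4·(-797) is not a perfect square in Q since -797 is squarefree and ≠ 1. Hence x^2 - 32x + 1053 is irreducible over Q and is the minimal polynomial of α.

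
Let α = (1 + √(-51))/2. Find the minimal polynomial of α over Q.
m_α(x) = x^2 - x + 13

From 2α - 1 = √(-51), squaring gives (2α - 1)^2 = -51, i.e. 4α^2 - 4α + 1 = -51, so α^2 - α + (1 + 51)/4 = 0. Since -51 ≡ 1 (mod 4), (1 + 51)/4 = 13 ∈ Z. The polynomial x^2 - x + 13 has discriminant 1 - 4·(13) = -51, which is not a perfect square in Q (d = -51 is squarefree and ≠ 1), so x^2 - x + 13 is irreducible over Q. It is the minimal polynomial of α.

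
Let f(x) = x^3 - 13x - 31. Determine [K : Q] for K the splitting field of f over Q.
[K : Q] = 6

By the rational root test, any rational root of the monic integer polynomial f(x) = x^3 - 13x - 31 must be an integer dividing the constant term -31, i.e. one of ±{1, 31}. Evaluating: f(1) = -43, f(-1) = -19, f(31) = 29357, f(-31) = -29419; none is 0, so f has no rational root and is therefore irreducible over Q (a cubic with no linear factor over a field is irreducible). For an irreducible cubic, the Galois group is A_3 or S_3 according as the discriminant disc(f) = -4a^3 - 27b^2 = -4·(-13)^3 - 27·(-31)^2 = -17159 is or is not a square in Q. Here disc(f) = -17159 is not a perfect square in Q, so the Galois group of f over Q is not contained in A_3 and must be all of S_3. The splitting field has degree |S_3| = 6 over Q, so [K : Q] = 6.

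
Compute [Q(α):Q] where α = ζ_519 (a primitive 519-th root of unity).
[Q(α):Q] = 344

The minimal polynomial of ζ_519 over Q is the 519-th cyclotomic polynomial Φ_519(x), which is irreducible over Q and has degree φ(519) = 344. Hence [Q(α):Q] = φ(519) = 344.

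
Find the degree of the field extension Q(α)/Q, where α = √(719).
[Q(α):Q] = 2

[Q(α):Q] equals the degree of the minimal polynomial of α. Here α^2 = 719 and x^2 - 719 is irreducible (d = 719 is squarefree, ≠ 1, hence not a square), so deg(m_α) = 2. Thus [Q(α):Q] = 2.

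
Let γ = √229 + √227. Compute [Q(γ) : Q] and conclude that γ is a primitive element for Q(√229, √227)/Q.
[Q(γ) : Q] = 4 (equivalently, Q(γ) = Q(√229, √227))

Obviously Q(γ) ⊆ Q(√229, √227), and [Q(√229, √227):Q] = 4 (since 229, 227 are distinct squarefree integers > 1 with 51983 not a perfect square). To show equality we compute the minimal polynomial of γ. From γ = √229 + √227: γ^2 = 229 + 2√(51983) + 227 = 456 + 2√(51983), so γ^2 - 456 = 2√(51983); squaring, (γ^2 - 456)^2 = 4·51983, i.e. γ^4 - 912γ^2 + 207936 - 207932 = 0, i.e. γ^4 - 912γ^2 + 4 = 0. So γ is a root of x^4 - 912x^2 + 4. This polynomial is irreducible over Q: it has no rational root (each ±√229 ± √227 is irrational), and any factorization into two quadratics over Q would force √(51983) ∈ Q (pairing opposite roots) or √229, √227 ∈ Q (other pairings), all impossible. Hence [Q(γ):Q] = 4 = [Q(√229, √227):Q], so Q(γ) = Q(√229, √227).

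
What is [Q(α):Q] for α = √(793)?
[Q(α):Q] = 2

[Q(α):Q] equals the degree of the minimal polynomial of α. Here α^2 = 793 and x^2 - 793 is irreducible (d = 793 is squarefree, ≠ 1, hence not a square), so deg(m_α) = 2. Thus [Q(α):Q] = 2.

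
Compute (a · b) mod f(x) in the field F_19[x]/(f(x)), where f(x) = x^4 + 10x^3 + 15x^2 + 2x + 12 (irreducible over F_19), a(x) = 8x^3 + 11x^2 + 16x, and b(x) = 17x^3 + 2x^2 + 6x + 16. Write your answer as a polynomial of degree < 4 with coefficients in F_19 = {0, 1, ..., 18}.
a · b ≡ 4x^3 + 10x^2 + x + 1 (mod f(x))

Multiply in F_19[x]: a(x)·b(x) = (8x^3 + 11x^2 + 16x)·(17x^3 + 2x^2 + 6x + 16) = 3x^6 + 13x^5 + 17x^3 + 6x^2 + 9x. This has degree ≥ 4, so divide by f(x) over F_19: 3x^6 + 13x^5 + 17x^3 + 6x^2 + 9x = (3x^2 + 2x + 11)·(x^4 + 10x^3 + 15x^2 + 2x + 12) + (4x^3 + 10x^2 + x + 1). Hence a·b ≡ 4x^3 + 10x^2 + x + 1 (mod f). (F_19[x]/(f) is a field with 19^4 = 130321 elements since f is irreducible of degree 4.)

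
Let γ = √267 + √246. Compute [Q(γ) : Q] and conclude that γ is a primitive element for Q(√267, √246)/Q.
[Q(γ) : Q] = 4 (equivalently, Q(γ) = Q(√267, √246))

Obviously Q(γ) ⊆ Q(√267, √246), and [Q(√267, √246):Q] = 4 (since 267, 246 are distinct squarefree integers > 1 with 65682 not a perfect square). To show equality we compute the minimal polynomial of γ. From γ = √267 + √246: γ^2 = 267 + 2√(65682) + 246 = 513 + 2√(65682), so γ^2 - 513 = 2√(65682); squaring, (γ^2 - 513)^2 = 4·65682, i.e. γ^4 - 1026γ^2 + 263169 - 262728 = 0, i.e. γ^4 - 1026γ^2 + 441 = 0. So γ is a root of x^4 - 1026x^2 + 441. This polynomial is irreducible over Q: it has no rational root (each ±√267 ± √246 is irrational), and any factorization into two quadratics over Q would force √(65682) ∈ Q (pairing opposite roots) or √267, √246 ∈ Q (other pairings), all impossible. Hence [Q(γ):Q] = 4 = [Q(√267, √246):Q], so Q(γ) = Q(√267, √246).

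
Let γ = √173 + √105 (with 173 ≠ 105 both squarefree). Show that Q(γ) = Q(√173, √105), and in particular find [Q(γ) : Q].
[Q(γ) : Q] = 4 (equivalently, Q(γ) = Q(√173, √105))

Obviously Q(γ) ⊆ Q(√173, √105), and [Q(√173, √105):Q] = 4 (since 173, 105 are distinct squarefree integers > 1 with 18165 not a perfect square). To show equality we compute the minimal polynomial of γ. From γ = √173 + √105: γ^2 = 173 + 2√(18165) + 105 = 278 + 2√(18165), so γ^2 - 278 = 2√(18165); squaring, (γ^2 - 278)^2 = 4·18165, i.e. γ^4 - 556γ^2 + 77284 - 72660 = 0, i.e. γ^4 - 556γ^2 + 4624 = 0. So γ is a root of x^4 - 556x^2 + 4624. This polynomial is irreducible over Q: it has no rational root (each ±√173 ± √105 is irrational), and any factorization into two quadratics over Q would force √(18165) ∈ Q (pairing opposite roots) or √173, √105 ∈ Q (other pairings), all impossible. Hence [Q(γ):Q] = 4 = [Q(√173, √105):Q], so Q(γ) = Q(√173, √105).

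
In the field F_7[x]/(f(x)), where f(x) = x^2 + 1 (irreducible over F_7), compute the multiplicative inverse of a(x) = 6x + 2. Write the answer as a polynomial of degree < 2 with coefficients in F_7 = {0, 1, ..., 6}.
a(x)^(-1) ≡ 3x + 6 (mod f(x))

Since f is irreducible over F_7, F_7[x]/(f) is a field and a(x) ≠ 0 has an inverse. Apply the extended Euclidean algorithm to f(x) and a(x) in F_7[x]: f(x) = (6x + 5)·a(x) + (5). The last nonzero remainder is the constant 5 = gcd(f, a) in F_7. Back-substituting through the division chain expresses 5 = s(x)·a(x) + t(x)·f(x) with s(x) ≡ x + 2 (mod f), so (x + 2)·a(x) ≡ 5 (mod f). Multiplying by 5^(-1) ≡ 3 in F_7 gives a(x)^(-1) ≡ 3·(x + 2) ≡ 3x + 6 (mod f). Check: (6x + 2)·(3x + 6) = 4x^2 + 5 ≡ 1 (mod x^2 + 1).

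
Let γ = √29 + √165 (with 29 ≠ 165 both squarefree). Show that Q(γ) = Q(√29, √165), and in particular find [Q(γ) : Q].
[Q(γ) : Q] = 4 (equivalently, Q(γ) = Q(√29, √165))

Obviously Q(γ) ⊆ Q(√29, √165), and [Q(√29, √165):Q] = 4 (since 29, 165 are distinct squarefree integers > 1 with 4785 not a perfect square). To show equality we compute the minimal polynomial of γ. From γ = √29 + √165: γ^2 = 29 + 2√(4785) + 165 = 194 + 2√(4785), so γ^2 - 194 = 2√(4785); squaring, (γ^2 - 194)^2 = 4·4785, i.e. γ^4 - 388γ^2 + 37636 - 19140 = 0, i.e. γ^4 - 388γ^2 + 18496 = 0. So γ is a root of x^4 - 388x^2 + 18496. This polynomial is irreducible over Q: it has no rational root (each ±√29 ± √165 is irrational), and any factorization into two quadratics over Q would force √(4785) ∈ Q (pairing opposite roots) or √29, √165 ∈ Q (other pairings), all impossible. Hence [Q(γ):Q] = 4 = [Q(√29, √165):Q], so Q(γ) = Q(√29, √165).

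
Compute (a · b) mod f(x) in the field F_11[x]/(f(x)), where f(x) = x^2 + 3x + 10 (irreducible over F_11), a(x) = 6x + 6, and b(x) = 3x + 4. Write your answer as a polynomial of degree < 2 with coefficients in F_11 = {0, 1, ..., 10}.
a · b ≡ 10x + 9 (mod f(x))

Multiply in F_11[x]: a(x)·b(x) = (6x + 6)·(3x + 4) = 7x^2 + 9x + 2. This has degree ≥ 2, so divide by f(x) over F_11: 7x^2 + 9x + 2 = (7)·(x^2 + 3x + 10) + (10x + 9). Hence a·b ≡ 10x + 9 (mod f). (F_11[x]/(f) is a field with 11^2 = 121 elements since f is irreducible of degree 2.)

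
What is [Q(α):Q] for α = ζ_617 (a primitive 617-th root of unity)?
[Q(α):Q] = 616

The minimal polynomial of ζ_617 over Q is the 617-th cyclotomic polynomial Φ_617(x), which is irreducible over Q and has degree φ(617) = 616. Hence [Q(α):Q] = φ(617) = 616.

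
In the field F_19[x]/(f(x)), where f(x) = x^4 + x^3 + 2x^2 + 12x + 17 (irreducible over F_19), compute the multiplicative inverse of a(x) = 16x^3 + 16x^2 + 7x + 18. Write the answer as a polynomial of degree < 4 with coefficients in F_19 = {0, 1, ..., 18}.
a(x)^(-1) ≡ 2x^3 + 5x^2 + 13x + 11 (mod f(x))

Since f is irreducible over F_19, F_19[x]/(f) is a field and a(x) ≠ 0 has an inverse. Apply the extended Euclidean algorithm to f(x) and a(x) in F_19[x]: f(x) = (6x)·a(x) + (17x^2 + 18x + 17);  a(x) = (11x + 15)·(17x^2 + 18x + 17) + (6x + 10);  (17x^2 + 18x + 17) = (6x + 12)·(6x + 10) + (11). The last nonzero remainder is the constant 11 = gcd(f, a) in F_19. Back-substituting through the division chain expresses 11 = s(x)·a(x) + t(x)·f(x) with s(x) ≡ 3x^3 + 17x^2 + 10x + 7 (mod f), so (3x^3 + 17x^2 + 10x + 7)·a(x) ≡ 11 (mod f). Multiplying by 11^(-1) ≡ 7 in F_19 gives a(x)^(-1) ≡ 7·(3x^3 + 17x^2 + 10x + 7) ≡ 2x^3 + 5x^2 + 13x + 11 (mod f). Check: (16x^3 + 16x^2 + 7x + 18)·(2x^3 + 5x^2 + 13x + 11) = 13x^6 + 17x^5 + 17x^4 + 18x^3 + 15x^2 + 7x + 8 ≡ 1 (mod x^4 + x^3 + 2x^2 + 12x + 17).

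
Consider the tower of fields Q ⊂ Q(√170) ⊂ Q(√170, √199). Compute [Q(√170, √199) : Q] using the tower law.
[Q(√170, √199) : Q] = 4

[Q(√170):Q] = 2 (min poly x^2 - 170, irreducible since 170 is squarefree > 1). For the top step, suppose √199 ∈ Q(√170), say √199 = c + d√170 with c, d ∈ Q. Squaring: 199 = c^2 + 170d^2 + 2cd√170. Since √170 ∉ Q this forces 2cd = 0. If d = 0 then √199 = c ∈ Q, contradicting 199 squarefree > 1. If c = 0 then 199 = 170d^2, so 170·199 = (170d)^2 is a perfect square in Q — but 170·199 = 33830 is not a perfect square (since 170 and 199 are distinct squarefree integers). Contradiction. Hence √199 ∉ Q(√170), so x^2 - 199 stays irreducible over Q(√170) and [Q(√170, √199) : Q(√170)] = 2. By the tower law, [Q(√170, √199) : Q] = 2 · 2 = 4.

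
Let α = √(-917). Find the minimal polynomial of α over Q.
m_α(x) = x^2 + 917

α satisfies α^2 + 917 = 0, so x^2 + 917 annihilates α. Since d = -917 is squarefree and ≠ 1, it is not a perfect square in Q, so x^2 + 917 has no rational root and is therefore irreducible over Q (a degree-2 polynomial over a field is irreducible iff it has no root). Hence m_α(x) = x^2 + 917.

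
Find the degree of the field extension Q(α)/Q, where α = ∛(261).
[Q(α):Q] = 3

The minimal polynomial of α is x^3 - 261, irreducible over Q since 261 is not a perfect cube (so x^3 - 261 has no rational root). Hence [Q(α):Q] = deg(m_α) = 3.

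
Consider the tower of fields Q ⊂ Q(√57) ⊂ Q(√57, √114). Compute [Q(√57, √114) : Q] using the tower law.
[Q(√57, √114) : Q] = 4

[Q(√57):Q] = 2 (min poly x^2 - 57, irreducible since 57 is squarefree > 1). For the top step, suppose √114 ∈ Q(√57), say √114 = c + d√57 with c, d ∈ Q. Squaring: 114 = c^2 + 57d^2 + 2cd√57. Since √57 ∉ Q this forces 2cd = 0. If d = 0 then √114 = c ∈ Q, contradicting 114 squarefree > 1. If c = 0 then 114 = 57d^2, so 57·114 = (57d)^2 is a perfect square in Q — but 57·114 = 6498 is not a perfect square (since 57 and 114 are distinct squarefree integers). Contradiction. Hence √114 ∉ Q(√57), so x^2 - 114 stays irreducible over Q(√57) and [Q(√57, √114) : Q(√57)] = 2. By the tower law, [Q(√57, √114) : Q] = 2 · 2 = 4.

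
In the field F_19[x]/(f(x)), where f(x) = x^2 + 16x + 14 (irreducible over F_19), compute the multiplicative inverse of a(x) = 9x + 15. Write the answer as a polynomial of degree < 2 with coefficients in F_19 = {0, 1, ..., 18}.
a(x)^(-1) ≡ 3x + 5 (mod f(x))

Since f is irreducible over F_19, F_19[x]/(f) is a field and a(x) ≠ 0 has an inverse. Apply the extended Euclidean algorithm to f(x) and a(x) in F_19[x]: f(x) = (17x + 3)·a(x) + (7). The last nonzero remainder is the constant 7 = gcd(f, a) in F_19. Back-substituting through the division chain expresses 7 = s(x)·a(x) + t(x)·f(x) with s(x) ≡ 2x + 16 (mod f), so (2x + 16)·a(x) ≡ 7 (mod f). Multiplying by 7^(-1) ≡ 11 in F_19 gives a(x)^(-1) ≡ 11·(2x + 16) ≡ 3x + 5 (mod f). Check: (9x + 15)·(3x + 5) = 8x^2 + 14x + 18 ≡ 1 (mod x^2 + 16x + 14).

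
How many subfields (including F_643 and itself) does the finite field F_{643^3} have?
F_{643^3} has 2 subfields

The subfields of F_{p^n} are exactly the fields F_{p^d} for d | n (each is the fixed field of the unique index-d subgroup of Gal(F_{p^n}/F_p) ≅ Z/nZ). The divisors of n = 3 are {1, 3}, giving 2 subfields: F_{643^1}, F_{643^3}.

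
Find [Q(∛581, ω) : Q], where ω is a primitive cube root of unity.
[Q(∛581, ω) : Q] = 6

[Q(∛581):Q] = 3 (min poly x^3 - 581, irreducible since 581 is not a perfect cube). [Q(ω):Q] = 2 (min poly x^2 + x + 1). Since Q(∛581) ⊂ R and ω ∉ R, we have ω ∉ Q(∛581), so x^2 + x + 1 remains irreducible over Q(∛581) and [Q(∛581, ω) : Q(∛581)] = 2. By the tower law, [Q(∛581, ω) : Q] = 3 · 2 = 6. (In fact Q(∛581, ω) is the splitting field of x^3 - 581 over Q.)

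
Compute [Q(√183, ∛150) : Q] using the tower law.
[Q(√183, ∛150) : Q] = 6

Let L = Q(√183, ∛150). Since Q(√183) ⊂ L and [Q(√183):Q] = 2, the tower law gives 2 | [L:Q]. Likewise Q(∛150) ⊂ L with [Q(∛150):Q] = 3 (because 150 is not a perfect cube), so 3 | [L:Q]. As gcd(2,3) = 1, [L:Q] is divisible by 6. Conversely L is generated over Q by √183 and ∛150, so [L:Q] ≤ 2·3 = 6. Therefore [Q(√183, ∛150) : Q] = 6.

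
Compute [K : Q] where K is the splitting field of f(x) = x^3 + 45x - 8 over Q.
[K : Q] = 6

By the rational root test, any rational root of the monic integer polynomial f(x) = x^3 + 45x - 8 must be an integer dividing the constant term -8, i.e. one of ±{1, 2, 4, 8}. Evaluating: f(1) = 38, f(-1) = -54, f(2) = 90, f(-2) = -106, f(4) = 236, f(-4) = -252, f(8) = 864, f(-8) = -880; none is 0, so f has no rational root and is therefore irreducible over Q (a cubic with no linear factor over a field is irreducible). For an irreducible cubic, the Galois group is A_3 or S_3 according as the discriminant disc(f) = -4a^3 - 27b^2 = -4·(45)^3 - 27·(-8)^2 = -366228 is or is not a square in Q. Here disc(f) = -366228 is not a perfect square in Q, so the Galois group of f over Q is not contained in A_3 and must be all of S_3. The splitting field has degree |S_3| = 6 over Q, so [K : Q] = 6.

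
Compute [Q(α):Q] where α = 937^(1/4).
[Q(α):Q] = 4

α is a root of x^4 - 937. By Eisenstein's criterion at the prime p = 937 (which divides the constant term 937 but p^2 = 877969 does not, since 937 is squarefree), x^4 - 937 is irreducible over Q. Hence [Q(α):Q] = 4.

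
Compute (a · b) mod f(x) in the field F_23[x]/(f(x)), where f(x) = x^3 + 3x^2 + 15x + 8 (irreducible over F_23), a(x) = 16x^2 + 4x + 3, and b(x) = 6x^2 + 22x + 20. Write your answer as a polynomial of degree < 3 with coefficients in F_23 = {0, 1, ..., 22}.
a · b ≡ 10x^2 + 13x (mod f(x))

Multiply in F_23[x]: a(x)·b(x) = (16x^2 + 4x + 3)·(6x^2 + 22x + 20) = 4x^4 + 8x^3 + 12x^2 + 8x + 14. This has degree ≥ 3, so divide by f(x) over F_23: 4x^4 + 8x^3 + 12x^2 + 8x + 14 = (4x + 19)·(x^3 + 3x^2 + 15x + 8) + (10x^2 + 13x). Hence a·b ≡ 10x^2 + 13x (mod f). (F_23[x]/(f) is a field with 23^3 = 12167 elements since f is irreducible of degree 3.)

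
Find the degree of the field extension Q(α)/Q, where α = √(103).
[Q(α):Q] = 2

[Q(α):Q] equals the degree of the minimal polynomial of α. Here α^2 = 103 and x^2 - 103 is irreducible (d = 103 is squarefree, ≠ 1, hence not a square), so deg(m_α) = 2. Thus [Q(α):Q] = 2.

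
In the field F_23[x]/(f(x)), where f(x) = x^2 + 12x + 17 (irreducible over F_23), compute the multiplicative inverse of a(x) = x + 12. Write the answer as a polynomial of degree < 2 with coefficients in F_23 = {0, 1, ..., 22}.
a(x)^(-1) ≡ 4x (mod f(x))

Since f is irreducible over F_23, F_23[x]/(f) is a field and a(x) ≠ 0 has an inverse. Apply the extended Euclidean algorithm to f(x) and a(x) in F_23[x]: f(x) = (x)·a(x) + (17). The last nonzero remainder is the constant 17 = gcd(f, a) in F_23. Back-substituting through the division chain expresses 17 = s(x)·a(x) + t(x)·f(x) with s(x) ≡ 22x (mod f), so (22x)·a(x) ≡ 17 (mod f). Multiplying by 17^(-1) ≡ 19 in F_23 gives a(x)^(-1) ≡ 19·(22x) ≡ 4x (mod f). Check: (x + 12)·(4x) = 4x^2 + 2x ≡ 1 (mod x^2 + 12x + 17).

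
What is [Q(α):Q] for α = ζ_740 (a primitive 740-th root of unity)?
[Q(α):Q] = 288

The minimal polynomial of ζ_740 over Q is the 740-th cyclotomic polynomial Φ_740(x), which is irreducible over Q and has degree φ(740) = 288. Hence [Q(α):Q] = φ(740) = 288.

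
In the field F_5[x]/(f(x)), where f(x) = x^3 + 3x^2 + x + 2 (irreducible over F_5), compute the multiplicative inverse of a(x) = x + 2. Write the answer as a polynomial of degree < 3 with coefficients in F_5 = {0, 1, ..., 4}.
a(x)^(-1) ≡ x^2 + x + 4 (mod f(x))

Since f is irreducible over F_5, F_5[x]/(f) is a field and a(x) ≠ 0 has an inverse. Apply the extended Euclidean algorithm to f(x) and a(x) in F_5[x]: f(x) = (x^2 + x + 4)·a(x) + (4). The last nonzero remainder is the constant 4 = gcd(f, a) in F_5. Back-substituting through the division chain expresses 4 = s(x)·a(x) + t(x)·f(x) with s(x) ≡ 4x^2 + 4x + 1 (mod f), so (4x^2 + 4x + 1)·a(x) ≡ 4 (mod f). Multiplying by 4^(-1) ≡ 4 in F_5 gives a(x)^(-1) ≡ 4·(4x^2 + 4x + 1) ≡ x^2 + x + 4 (mod f). Check: (x + 2)·(x^2 + x + 4) = x^3 + 3x^2 + x + 3 ≡ 1 (mod x^3 + 3x^2 + x + 2).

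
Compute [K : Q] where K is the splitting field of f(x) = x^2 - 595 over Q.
[K : Q] = 2

f(x) = x^2 - 595 factors as (x - √595)(x + √595). The splitting field is K = Q(√595). Since 595 is squarefree and > 1, it is not a perfect square, so x^2 - 595 is irreducible over Q and [Q(√595) : Q] = 2. Hence [K : Q] = 2.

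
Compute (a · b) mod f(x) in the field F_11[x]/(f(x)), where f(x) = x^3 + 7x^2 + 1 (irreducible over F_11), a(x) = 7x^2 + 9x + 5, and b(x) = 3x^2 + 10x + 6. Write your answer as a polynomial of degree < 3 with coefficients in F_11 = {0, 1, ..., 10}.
a · b ≡ 2x^2 + 6x + 3 (mod f(x))

Multiply in F_11[x]: a(x)·b(x) = (7x^2 + 9x + 5)·(3x^2 + 10x + 6) = 10x^4 + 9x^3 + 4x^2 + 5x + 8. This has degree ≥ 3, so divide by f(x) over F_11: 10x^4 + 9x^3 + 4x^2 + 5x + 8 = (10x + 5)·(x^3 + 7x^2 + 1) + (2x^2 + 6x + 3). Hence a·b ≡ 2x^2 + 6x + 3 (mod f). (F_11[x]/(f) is a field with 11^3 = 1331 elements since f is irreducible of degree 3.)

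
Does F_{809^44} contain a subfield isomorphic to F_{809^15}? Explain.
No: F_{809^15} is not a subfield of F_{809^44}

F_{p^m} embeds in F_{p^n} iff m | n. Here 15 ∤ 44 (since 44 = 2·15 + 14 with remainder 14 ≠ 0), so F_{809^15} is not a subfield of F_{809^44}. Equivalently: if it were, the tower law would give 15 = [F_{809^15}:F_809] dividing [F_{809^44}:F_809] = 44, contradiction.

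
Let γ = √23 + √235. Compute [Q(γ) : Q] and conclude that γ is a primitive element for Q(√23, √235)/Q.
[Q(γ) : Q] = 4 (equivalently, Q(γ) = Q(√23, √235))

Obviously Q(γ) ⊆ Q(√23, √235), and [Q(√23, √235):Q] = 4 (since 23, 235 are distinct squarefree integers > 1 with 5405 not a perfect square). To show equality we compute the minimal polynomial of γ. From γ = √23 + √235: γ^2 = 23 + 2√(5405) + 235 = 258 + 2√(5405), so γ^2 - 258 = 2√(5405); squaring, (γ^2 - 258)^2 = 4·5405, i.e. γ^4 - 516γ^2 + 66564 - 21620 = 0, i.e. γ^4 - 516γ^2 + 44944 = 0. So γ is a root of x^4 - 516x^2 + 44944. This polynomial is irreducible over Q: it has no rational root (each ±√23 ± √235 is irrational), and any factorization into two quadratics over Q would force √(5405) ∈ Q (pairing opposite roots) or √23, √235 ∈ Q (other pairings), all impossible. Hence [Q(γ):Q] = 4 = [Q(√23, √235):Q], so Q(γ) = Q(√23, √235).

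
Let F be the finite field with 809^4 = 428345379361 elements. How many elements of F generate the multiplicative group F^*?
There are φ(428345379360) = 112521830400 primitive elements

F_q^* is cyclic of order q - 1 = 428345379360. A cyclic group of order m has exactly φ(m) generators. Here m = 428345379360 = 2^5 · 3^4 · 5 · 101 · 229 · 1429, so the number of primitive elements is φ(428345379360) = 112521830400.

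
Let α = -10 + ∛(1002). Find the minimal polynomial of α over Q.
m_α(x) = x^3 + 30x^2 + 300x - 2

Set β = α + 10 = ∛(1002), so β^3 = 1002. Then (α + 10)^3 - 1002 = 0, i.e. α is a root of g(x) = (x + 10)^3 - 1002 = x^3 + 30x^2 + 300x - 2. Since g(x) = h(x + 10) where h(x) = x^3 - 1002, and h is irreducible over Q (because 1002 is not a perfect cube, so h has no rational root, and a monic cubic with no rational root is irreducible), g is also irreducible (irreducibility is preserved under the substitution x → x + 10). Hence m_α(x) = x^3 + 30x^2 + 300x - 2.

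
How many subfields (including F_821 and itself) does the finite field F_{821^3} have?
F_{821^3} has 2 subfields

The subfields of F_{p^n} are exactly the fields F_{p^d} for d | n (each is the fixed field of the unique index-d subgroup of Gal(F_{p^n}/F_p) ≅ Z/nZ). The divisors of n = 3 are {1, 3}, giving 2 subfields: F_{821^1}, F_{821^3}.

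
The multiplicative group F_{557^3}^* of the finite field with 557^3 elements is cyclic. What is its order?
|F_{557^3}^*| = 172808692

F_{557^3} has 557^3 = 172808693 elements; its multiplicative group consists of all nonzero elements, so |F_{557^3}^*| = 172808693 - 1 = 172808692. (It is cyclic since any finite subgroup of the multiplicative group of a field is cyclic.)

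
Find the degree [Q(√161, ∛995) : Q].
[Q(√161, ∛995) : Q] = 6

Let L = Q(√161, ∛995). Since Q(√161) ⊂ L and [Q(√161):Q] = 2, the tower law gives 2 | [L:Q]. Likewise Q(∛995) ⊂ L with [Q(∛995):Q] = 3 (because 995 is not a perfect cube), so 3 | [L:Q]. As gcd(2,3) = 1, [L:Q] is divisible by 6. Conversely L is generated over Q by √161 and ∛995, so [L:Q] ≤ 2·3 = 6. Therefore [Q(√161, ∛995) : Q] = 6.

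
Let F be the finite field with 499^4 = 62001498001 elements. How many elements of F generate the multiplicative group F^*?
There are φ(62001498000) = 14736384000 primitive elements

F_q^* is cyclic of order q - 1 = 62001498000. A cyclic group of order m has exactly φ(m) generators. Here m = 62001498000 = 2^4 · 3 · 5^3 · 13 · 61 · 83 · 157, so the number of primitive elements is φ(62001498000) = 14736384000.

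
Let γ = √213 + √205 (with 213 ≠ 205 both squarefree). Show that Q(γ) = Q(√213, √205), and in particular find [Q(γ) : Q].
[Q(γ) : Q] = 4 (equivalently, Q(γ) = Q(√213, √205))

Obviously Q(γ) ⊆ Q(√213, √205), and [Q(√213, √205):Q] = 4 (since 213, 205 are distinct squarefree integers > 1 with 43665 not a perfect square). To show equality we compute the minimal polynomial of γ. From γ = √213 + √205: γ^2 = 213 + 2√(43665) + 205 = 418 + 2√(43665), so γ^2 - 418 = 2√(43665); squaring, (γ^2 - 418)^2 = 4·43665, i.e. γ^4 - 836γ^2 + 174724 - 174660 = 0, i.e. γ^4 - 836γ^2 + 64 = 0. So γ is a root of x^4 - 836x^2 + 64. This polynomial is irreducible over Q: it has no rational root (each ±√213 ± √205 is irrational), and any factorization into two quadratics over Q would force √(43665) ∈ Q (pairing opposite roots) or √213, √205 ∈ Q (other pairings), all impossible. Hence [Q(γ):Q] = 4 = [Q(√213, √205):Q], so Q(γ) = Q(√213, √205).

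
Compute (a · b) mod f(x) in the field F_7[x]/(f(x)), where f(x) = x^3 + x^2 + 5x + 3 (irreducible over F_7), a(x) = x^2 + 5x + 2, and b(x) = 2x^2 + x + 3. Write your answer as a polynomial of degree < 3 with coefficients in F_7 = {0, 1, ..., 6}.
a · b ≡ x (mod f(x))

Multiply in F_7[x]: a(x)·b(x) = (x^2 + 5x + 2)·(2x^2 + x + 3) = 2x^4 + 4x^3 + 5x^2 + 3x + 6. This has degree ≥ 3, so divide by f(x) over F_7: 2x^4 + 4x^3 + 5x^2 + 3x + 6 = (2x + 2)·(x^3 + x^2 + 5x + 3) + (x). Hence a·b ≡ x (mod f). (F_7[x]/(f) is a field with 7^3 = 343 elements since f is irreducible of degree 3.)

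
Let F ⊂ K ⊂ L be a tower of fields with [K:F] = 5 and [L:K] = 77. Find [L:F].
[L:F] = 385

The tower law says that for any tower of field extensions F ⊂ K ⊂ L with finite degrees, [L:F] = [L:K] · [K:F]. Here this gives [L:F] = 77 · 5 = 385.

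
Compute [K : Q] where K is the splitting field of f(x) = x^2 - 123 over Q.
[K : Q] = 2

f(x) = x^2 - 123 factors as (x - √123)(x + √123). The splitting field is K = Q(√123). Since 123 is squarefree and > 1, it is not a perfect square, so x^2 - 123 is irreducible over Q and [Q(√123) : Q] = 2. Hence [K : Q] = 2.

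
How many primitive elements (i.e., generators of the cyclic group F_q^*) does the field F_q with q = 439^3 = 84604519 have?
There are φ(84604518) = 26516160 primitive elements

F_q^* is cyclic of order q - 1 = 84604518. A cyclic group of order m has exactly φ(m) generators. Here m = 84604518 = 2 · 3^2 · 31^2 · 67 · 73, so the number of primitive elements is φ(84604518) = 26516160.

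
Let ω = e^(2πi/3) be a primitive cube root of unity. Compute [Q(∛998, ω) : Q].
[Q(∛998, ω) : Q] = 6

[Q(∛998):Q] = 3 (min poly x^3 - 998, irreducible since 998 is not a perfect cube). [Q(ω):Q] = 2 (min poly x^2 + x + 1). Since Q(∛998) ⊂ R and ω ∉ R, we have ω ∉ Q(∛998), so x^2 + x + 1 remains irreducible over Q(∛998) and [Q(∛998, ω) : Q(∛998)] = 2. By the tower law, [Q(∛998, ω) : Q] = 3 · 2 = 6. (In fact Q(∛998, ω) is the splitting field of x^3 - 998 over Q.)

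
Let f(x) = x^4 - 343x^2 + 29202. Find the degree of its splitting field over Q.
[K : Q] = 4

Solving the quadratic in x^2: x^2 = (343 ± √(343^2 - 4·29202))/2 = (343 ± √841)/2 = (343 ± 29)/2, giving x^2 = 186 or x^2 = 157. So f(x) = (x^2 - 186)(x^2 - 157) and the roots of f are ±√186, ±√157. Hence the splitting field is K = Q(√186, √157). Since 186 and 157 are distinct squarefree integers > 1, their product 29202 is not a perfect square, so √157 ∉ Q(√186). By the tower law [K:Q] = [Q(√186,√157):Q(√186)] · [Q(√186):Q] = 2 · 2 = 4.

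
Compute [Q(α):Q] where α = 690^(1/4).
[Q(α):Q] = 4

α is a root of x^4 - 690. By Eisenstein's criterion at the prime p = 2 (which divides the constant term 690 but p^2 = 4 does not, since 690 is squarefree), x^4 - 690 is irreducible over Q. Hence [Q(α):Q] = 4.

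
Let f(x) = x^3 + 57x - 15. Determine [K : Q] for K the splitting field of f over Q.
[K : Q] = 6

By the rational root test, any rational root of the monic integer polynomial f(x) = x^3 + 57x - 15 must be an integer dividing the constant term -15, i.e. one of ±{1, 3, 5, 15}. Evaluating: f(1) = 43, f(-1) = -73, f(3) = 183, f(-3) = -213, f(5) = 395, f(-5) = -425, f(15) = 4215, f(-15) = -4245; none is 0, so f has no rational root and is therefore irreducible over Q (a cubic with no linear factor over a field is irreducible). For an irreducible cubic, the Galois group is A_3 or S_3 according as the discriminant disc(f) = -4a^3 - 27b^2 = -4·(57)^3 - 27·(-15)^2 = -746847 is or is not a square in Q. Here disc(f) = -746847 is not a perfect square in Q, so the Galois group of f over Q is not contained in A_3 and must be all of S_3. The splitting field has degree |S_3| = 6 over Q, so [K : Q] = 6.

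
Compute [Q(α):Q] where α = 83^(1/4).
[Q(α):Q] = 4

α is a root of x^4 - 83. By Eisenstein's criterion at the prime p = 83 (which divides the constant term 83 but p^2 = 6889 does not, since 83 is squarefree), x^4 - 83 is irreducible over Q. Hence [Q(α):Q] = 4.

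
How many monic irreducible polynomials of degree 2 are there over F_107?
There are 5671 monic irreducible polynomials of degree 2 over F_107

Each element of F_{107^2} that lies in no proper subfield is a root of exactly one monic irreducible of degree 2 over F_107, and each such polynomial has 2 distinct roots in F_{107^2}. By Möbius inversion the count is N_107(2) = (1/2) Σ_{d|2} μ(2/d) · 107^d = (1/2)(μ(2)·107^1 + μ(1)·107^2) = 11342/2 = 5671.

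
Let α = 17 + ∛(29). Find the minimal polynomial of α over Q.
m_α(x) = x^3 - 51x^2 + 867x - 4942

Set β = α - 17 = ∛(29), so β^3 = 29. Then (α - 17)^3 - 29 = 0, i.e. α is a root of g(x) = (x - 17)^3 - 29 = x^3 - 51x^2 + 867x - 4942. Since g(x) = h(x - 17) where h(x) = x^3 - 29, and h is irreducible over Q (because 29 is not a perfect cube, so h has no rational root, and a monic cubic with no rational root is irreducible), g is also irreducible (irreducibility is preserved under the substitution x → x - 17). Hence m_α(x) = x^3 - 51x^2 + 867x - 4942.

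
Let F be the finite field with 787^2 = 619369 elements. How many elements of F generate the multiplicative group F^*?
There are φ(619368) = 203840 primitive elements

F_q^* is cyclic of order q - 1 = 619368. A cyclic group of order m has exactly φ(m) generators. Here m = 619368 = 2^3 · 3 · 131 · 197, so the number of primitive elements is φ(619368) = 203840.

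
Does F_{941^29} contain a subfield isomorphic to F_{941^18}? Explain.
No: F_{941^18} is not a subfield of F_{941^29}

F_{p^m} embeds in F_{p^n} iff m | n. Here 18 ∤ 29 (since 29 = 1·18 + 11 with remainder 11 ≠ 0), so F_{941^18} is not a subfield of F_{941^29}. Equivalently: if it were, the tower law would give 18 = [F_{941^18}:F_941] dividing [F_{941^29}:F_941] = 29, contradiction.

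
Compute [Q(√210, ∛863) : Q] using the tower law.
[Q(√210, ∛863) : Q] = 6

Let L = Q(√210, ∛863). Since Q(√210) ⊂ L and [Q(√210):Q] = 2, the tower law gives 2 | [L:Q]. Likewise Q(∛863) ⊂ L with [Q(∛863):Q] = 3 (because 863 is not a perfect cube), so 3 | [L:Q]. As gcd(2,3) = 1, [L:Q] is divisible by 6. Conversely L is generated over Q by √210 and ∛863, so [L:Q] ≤ 2·3 = 6. Therefore [Q(√210, ∛863) : Q] = 6.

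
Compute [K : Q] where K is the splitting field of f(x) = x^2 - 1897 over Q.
[K : Q] = 2

f(x) = x^2 - 1897 factors as (x - √1897)(x + √1897). The splitting field is K = Q(√1897). Since 1897 is squarefree and > 1, it is not a perfect square, so x^2 - 1897 is irreducible over Q and [Q(√1897) : Q] = 2. Hence [K : Q] = 2.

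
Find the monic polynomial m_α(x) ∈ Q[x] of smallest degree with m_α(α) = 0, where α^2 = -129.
m_α(x) = x^2 + 129

α satisfies α^2 + 129 = 0, so x^2 + 129 annihilates α. Since d = -129 is squarefree and ≠ 1, it is not a perfect square in Q, so x^2 + 129 has no rational root and is therefore irreducible over Q (a degree-2 polynomial over a field is irreducible iff it has no root). Hence m_α(x) = x^2 + 129.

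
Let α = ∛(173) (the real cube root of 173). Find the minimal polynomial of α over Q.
m_α(x) = x^3 - 173

α satisfies α^3 = 173, so x^3 - 173 annihilates α. By the rational root test, a rational root p/q (in lowest terms) of x^3 - 173 would satisfy p^3 = 173 q^3, forcing q = 1 and p^3 = 173; but 173 is not a perfect cube, contradiction. A monic cubic over Q with no rational root is irreducible (any nontrivial factorization would include a linear factor). Hence x^3 - 173 is the minimal polynomial of α, and in particular [Q(α):Q] = 3.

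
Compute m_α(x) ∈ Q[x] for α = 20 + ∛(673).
m_α(x) = x^3 - 60x^2 + 1200x - 8673

Set β = α - 20 = ∛(673), so β^3 = 673. Then (α - 20)^3 - 673 = 0, i.e. α is a root of g(x) = (x - 20)^3 - 673 = x^3 - 60x^2 + 1200x - 8673. Since g(x) = h(x - 20) where h(x) = x^3 - 673, and h is irreducible over Q (because 673 is not a perfect cube, so h has no rational root, and a monic cubic with no rational root is irreducible), g is also irreducible (irreducibility is preserved under the substitution x → x - 20). Hence m_α(x) = x^3 - 60x^2 + 1200x - 8673.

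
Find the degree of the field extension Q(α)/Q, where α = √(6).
[Q(α):Q] = 2

[Q(α):Q] equals the degree of the minimal polynomial of α. Here α^2 = 6 and x^2 - 6 is irreducible (d = 6 is squarefree, ≠ 1, hence not a square), so deg(m_α) = 2. Thus [Q(α):Q] = 2.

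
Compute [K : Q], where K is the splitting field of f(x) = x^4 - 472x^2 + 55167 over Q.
[K : Q] = 4

Solving the quadratic in x^2: x^2 = (472 ± √(472^2 - 4·55167))/2 = (472 ± √2116)/2 = (472 ± 46)/2, giving x^2 = 259 or x^2 = 213. So f(x) = (x^2 - 259)(x^2 - 213) and the roots of f are ±√259, ±√213. Hence the splitting field is K = Q(√259, √213). Since 259 and 213 are distinct squarefree integers > 1, their product 55167 is not a perfect square, so √213 ∉ Q(√259). By the tower law [K:Q] = [Q(√259,√213):Q(√259)] · [Q(√259):Q] = 2 · 2 = 4.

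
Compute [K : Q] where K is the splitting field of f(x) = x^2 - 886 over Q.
[K : Q] = 2

f(x) = x^2 - 886 factors as (x - √886)(x + √886). The splitting field is K = Q(√886). Since 886 is squarefree and > 1, it is not a perfect square, so x^2 - 886 is irreducible over Q and [Q(√886) : Q] = 2. Hence [K : Q] = 2.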